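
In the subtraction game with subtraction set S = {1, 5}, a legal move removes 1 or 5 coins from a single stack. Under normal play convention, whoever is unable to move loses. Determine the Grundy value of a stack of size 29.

1

n :  0  1  2  3  4  5  6  7  8  9 10 11 12 13 14 15 16 17 18 19 20 21 22 23 24 25 26 27 28 29
G :  0  1  0  1  0  1  0  1  0  1  0  1  0  1  0  1  0  1  0  1  0  1  0  1  0  1  0  1  0  1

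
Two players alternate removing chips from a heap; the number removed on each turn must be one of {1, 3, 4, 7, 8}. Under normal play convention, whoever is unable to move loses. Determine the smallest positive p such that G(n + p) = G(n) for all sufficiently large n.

11

n :  0  1  2  3  4  5  6  7  8  9 10 11 12 13 14 15 16 17 18 19 20 21 22 23
G :  0  1  0  1  2  3  2  3  4  5  4  0  1  0  1  2  3  2  3  4  5  4  0  1
G(n+11) = G(n) holds for n = 0,…,7 (a full window of length max(S) = 8), so the sequence is purely periodic with period 11.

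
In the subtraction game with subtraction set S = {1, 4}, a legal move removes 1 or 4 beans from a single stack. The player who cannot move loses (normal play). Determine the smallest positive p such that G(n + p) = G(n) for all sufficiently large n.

G(0) = 0
G(1) = mex{0} = 1
G(2) = mex{1} = 0
G(3) = mex{0} = 1
G(4) = mex{1,0} = 2
G(5) = mex{2,1} = 0
G(6) = mex{0,0} = 1
G(7) = mex{1,1} = 0
G(8) = mex{0,2} = 1
G(9) = mex{1,0} = 2
G(10) = mex{2,1} = 0
G(11) = mex{0,0} = 1
G(12) = mex{1,1} = 0
G(13) = mex{0,2} = 1
G(14) = mex{1,0} = 2
G(n+5) = G(n) holds for n = 0,…,3 (a full window of length max(S) = 4), so the sequence is purely periodic with period 5.

5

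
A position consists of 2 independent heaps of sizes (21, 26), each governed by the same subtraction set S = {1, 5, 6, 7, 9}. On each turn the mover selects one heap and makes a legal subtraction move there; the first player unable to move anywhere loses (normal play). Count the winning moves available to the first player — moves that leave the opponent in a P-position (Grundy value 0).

5

All heaps use S = {1, 5, 6, 7, 9}:
G(0) = 0
G(1) = mex{0} = 1
G(2) = mex{1} = 0
G(3) = mex{0} = 1
G(4) = mex{1} = 0
G(5) = mex{0,0} = 1
G(6) = mex{1,1,0} = 2
G(7) = mex{2,0,1,0} = 3
G(8) = mex{3,1,0,1} = 2
G(9) = mex{2,0,1,0,0} = 3
G(10) = mex{3,1,0,1,1} = 2
G(11) = mex{2,2,1,0,0} = 3
G(12) = mex{3,3,2,1,1} = 0
G(13) = mex{0,2,3,2,0} = 1
G(14) = mex{1,3,2,3,1} = 0
G(15) = mex{0,2,3,2,2} = 1
G(16) = mex{1,3,2,3,3} = 0
G(17) = mex{0,0,3,2,2} = 1
G(18) = mex{1,1,0,3,3} = 2
G(19) = mex{2,0,1,0,2} = 3
G(20) = mex{3,1,0,1,3} = 2
G(21) = mex{2,0,1,0,0} = 3
G(22) = mex{3,1,0,1,1} = 2
G(23) = mex{2,2,1,0,0} = 3
G(24) = mex{3,3,2,1,1} = 0
G(25) = mex{0,2,3,2,0} = 1
G(26) = mex{1,3,2,3,1} = 0
Heap A: G(21) = 3.
Heap B: G(26) = 0.
Combined Grundy value = 3 ⊕ 0 = 3.
A winning move leaves total XOR = 0, i.e. changes one component's Grundy value g to g ⊕ X where X is the current total.
Heap A: need g' = 3⊕3 = 0. Options: 21−1→G=2, 21−5→G=0, 21−6→G=1, 21−7→G=0, 21−9→G=0. Hits: 3.
Heap B: need g' = 0⊕3 = 3. Options: 26−1→G=1, 26−5→G=3, 26−6→G=2, 26−7→G=3, 26−9→G=1. Hits: 2.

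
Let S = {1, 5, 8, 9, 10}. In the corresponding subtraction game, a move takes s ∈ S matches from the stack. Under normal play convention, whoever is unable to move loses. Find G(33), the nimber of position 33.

G(0) = 0
G(1) = mex{0} = 1
G(2) = mex{1} = 0
G(3) = mex{0} = 1
G(4) = mex{1} = 0
G(5) = mex{0,0} = 1
G(6) = mex{1,1} = 0
G(7) = mex{0,0} = 1
G(8) = mex{1,1,0} = 2
G(9) = mex{2,0,1,0} = 3
G(10) = mex{3,1,0,1,0} = 2
G(11) = mex{2,0,1,0,1} = 3
G(12) = mex{3,1,0,1,0} = 2
G(13) = mex{2,2,1,0,1} = 3
G(14) = mex{3,3,0,1,0} = 2
G(15) = mex{2,2,1,0,1} = 3
G(16) = mex{3,3,2,1,0} = 4
G(17) = mex{4,2,3,2,1} = 0
G(18) = mex{0,3,2,3,2} = 1
G(19) = mex{1,2,3,2,3} = 0
G(20) = mex{0,3,2,3,2} = 1
G(21) = mex{1,4,3,2,3} = 0
G(22) = mex{0,0,2,3,2} = 1
G(23) = mex{1,1,3,2,3} = 0
G(24) = mex{0,0,4,3,2} = 1
G(25) = mex{1,1,0,4,3} = 2
G(26) = mex{2,0,1,0,4} = 3
G(27) = mex{3,1,0,1,0} = 2
G(28) = mex{2,0,1,0,1} = 3
G(29) = mex{3,1,0,1,0} = 2
G(30) = mex{2,2,1,0,1} = 3
G(31) = mex{3,3,0,1,0} = 2
G(32) = mex{2,2,1,0,1} = 3
G(33) = mex{3,3,2,1,0} = 4

4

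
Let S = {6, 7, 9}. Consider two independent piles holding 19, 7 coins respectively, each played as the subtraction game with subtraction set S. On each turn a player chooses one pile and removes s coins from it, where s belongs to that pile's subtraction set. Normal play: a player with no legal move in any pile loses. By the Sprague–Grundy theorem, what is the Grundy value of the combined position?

All piles use S = {6, 7, 9}:
G(0) = 0
G(1) = mex{} = 0
G(2) = mex{} = 0
G(3) = mex{} = 0
G(4) = mex{} = 0
G(5) = mex{} = 0
G(6) = mex{0} = 1
G(7) = mex{0,0} = 1
G(8) = mex{0,0} = 1
G(9) = mex{0,0,0} = 1
G(10) = mex{0,0,0} = 1
G(11) = mex{0,0,0} = 1
G(12) = mex{1,0,0} = 2
G(13) = mex{1,1,0} = 2
G(14) = mex{1,1,0} = 2
G(15) = mex{1,1,1} = 0
G(16) = mex{1,1,1} = 0
G(17) = mex{1,1,1} = 0
G(18) = mex{2,1,1} = 0
G(19) = mex{2,2,1} = 0
Pile A: G(19) = 0.
Pile B: G(7) = 1.
Combined Grundy value = 0 ⊕ 1 = 1.

1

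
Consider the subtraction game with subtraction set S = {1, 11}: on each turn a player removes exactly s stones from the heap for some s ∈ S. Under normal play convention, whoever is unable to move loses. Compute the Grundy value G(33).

G(0) = 0
G(1) = mex{0} = 1
G(2) = mex{1} = 0
G(3) = mex{0} = 1
G(4) = mex{1} = 0
G(5) = mex{0} = 1
G(6) = mex{1} = 0
G(7) = mex{0} = 1
G(8) = mex{1} = 0
G(9) = mex{0} = 1
G(10) = mex{1} = 0
G(11) = mex{0,0} = 1
G(12) = mex{1,1} = 0
G(13) = mex{0,0} = 1
G(14) = mex{1,1} = 0
G(15) = mex{0,0} = 1
G(16) = mex{1,1} = 0
G(17) = mex{0,0} = 1
G(18) = mex{1,1} = 0
G(19) = mex{0,0} = 1
G(20) = mex{1,1} = 0
G(21) = mex{0,0} = 1
G(22) = mex{1,1} = 0
G(23) = mex{0,0} = 1
G(24) = mex{1,1} = 0
G(25) = mex{0,0} = 1
G(26) = mex{1,1} = 0
G(27) = mex{0,0} = 1
G(28) = mex{1,1} = 0
G(29) = mex{0,0} = 1
G(30) = mex{1,1} = 0
G(31) = mex{0,0} = 1
G(32) = mex{1,1} = 0
G(33) = mex{0,0} = 1

1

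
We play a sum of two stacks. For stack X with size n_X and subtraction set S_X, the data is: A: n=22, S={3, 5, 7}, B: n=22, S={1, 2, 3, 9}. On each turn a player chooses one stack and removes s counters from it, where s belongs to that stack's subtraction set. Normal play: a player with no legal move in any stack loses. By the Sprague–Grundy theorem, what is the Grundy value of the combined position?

2

Stack A, S = {3, 5, 7}:
n :  0  1  2  3  4  5  6  7  8  9 10 11 12 13 14 15 16 17 18 19 20 21 22
G :  0  0  0  1  1  1  2  2  2  3  0  0  0  1  1  1  2  2  2  3  0  0  0
G_A(22) = 0.
Stack B, S = {1, 2, 3, 9}:
G(0) = 0
G(1) = mex{0} = 1
G(2) = mex{1,0} = 2
G(3) = mex{2,1,0} = 3
G(4) = mex{3,2,1} = 0
G(5) = mex{0,3,2} = 1
G(6) = mex{1,0,3} = 2
G(7) = mex{2,1,0} = 3
G(8) = mex{3,2,1} = 0
G(9) = mex{0,3,2,0} = 1
G(10) = mex{1,0,3,1} = 2
G(11) = mex{2,1,0,2} = 3
G(12) = mex{3,2,1,3} = 0
G(13) = mex{0,3,2,0} = 1
G(14) = mex{1,0,3,1} = 2
G(15) = mex{2,1,0,2} = 3
G(16) = mex{3,2,1,3} = 0
G(17) = mex{0,3,2,0} = 1
G(18) = mex{1,0,3,1} = 2
G(19) = mex{2,1,0,2} = 3
G(20) = mex{3,2,1,3} = 0
G(21) = mex{0,3,2,0} = 1
G(22) = mex{1,0,3,1} = 2
G_B(22) = 2.
Combined Grundy value = 0 ⊕ 2 = 2.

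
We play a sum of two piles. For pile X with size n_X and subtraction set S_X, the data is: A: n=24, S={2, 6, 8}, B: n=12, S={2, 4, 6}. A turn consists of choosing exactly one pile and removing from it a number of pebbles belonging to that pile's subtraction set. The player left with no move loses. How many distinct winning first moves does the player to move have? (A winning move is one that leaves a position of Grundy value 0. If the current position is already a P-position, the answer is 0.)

2

Pile A, S = {2, 6, 8}:
n :  0  1  2  3  4  5  6  7  8  9 10 11 12 13 14 15 16 17 18 19 20 21 22 23 24
G :  0  0  1  1  0  0  1  1  2  2  3  3  2  2  0  0  1  1  0  0  1  1  2  2  3
G_A(24) = 3.
Pile B, S = {2, 4, 6}:
G(0) = 0
G(1) = mex{} = 0
G(2) = mex{0} = 1
G(3) = mex{0} = 1
G(4) = mex{1,0} = 2
G(5) = mex{1,0} = 2
G(6) = mex{2,1,0} = 3
G(7) = mex{2,1,0} = 3
G(8) = mex{3,2,1} = 0
G(9) = mex{3,2,1} = 0
G(10) = mex{0,3,2} = 1
G(11) = mex{0,3,2} = 1
G(12) = mex{1,0,3} = 2
G_B(12) = 2.
Combined Grundy value = 3 ⊕ 2 = 1.
A winning move leaves total XOR = 0, i.e. changes one component's Grundy value g to g ⊕ X where X is the current total.
Pile A: need g' = 3⊕1 = 2. Options: 24−2→G=2, 24−6→G=0, 24−8→G=1. Hits: 1.
Pile B: need g' = 2⊕1 = 3. Options: 12−2→G=1, 12−4→G=0, 12−6→G=3. Hits: 1.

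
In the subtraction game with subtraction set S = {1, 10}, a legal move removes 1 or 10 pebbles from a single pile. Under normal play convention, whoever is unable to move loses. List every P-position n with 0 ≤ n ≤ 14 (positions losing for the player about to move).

0, 2, 4, 6, 8, 11, 13

n :  0  1  2  3  4  5  6  7  8  9 10 11 12 13 14
G :  0  1  0  1  0  1  0  1  0  1  2  0  1  0  1
P-positions are exactly the n with G(n) = 0.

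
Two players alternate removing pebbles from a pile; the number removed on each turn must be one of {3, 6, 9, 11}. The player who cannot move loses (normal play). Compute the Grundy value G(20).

G(0) = 0
G(1) = mex{} = 0
G(2) = mex{} = 0
G(3) = mex{0} = 1
G(4) = mex{0} = 1
G(5) = mex{0} = 1
G(6) = mex{1,0} = 2
G(7) = mex{1,0} = 2
G(8) = mex{1,0} = 2
G(9) = mex{2,1,0} = 3
G(10) = mex{2,1,0} = 3
G(11) = mex{2,1,0,0} = 3
G(12) = mex{3,2,1,0} = 4
G(13) = mex{3,2,1,0} = 4
G(14) = mex{3,2,1,1} = 0
G(15) = mex{4,3,2,1} = 0
G(16) = mex{4,3,2,1} = 0
G(17) = mex{0,3,2,2} = 1
G(18) = mex{0,4,3,2} = 1
G(19) = mex{0,4,3,2} = 1
G(20) = mex{1,0,3,3} = 2

2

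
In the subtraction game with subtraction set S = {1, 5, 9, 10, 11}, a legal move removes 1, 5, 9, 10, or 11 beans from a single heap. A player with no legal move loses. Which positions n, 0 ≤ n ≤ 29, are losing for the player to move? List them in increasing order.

0, 2, 4, 6, 8, 20, 22, 24, 26, 28

n :  0  1  2  3  4  5  6  7  8  9 10 11 12 13 14 15 16 17 18 19 20 21 22 23 24 25 26 27 28 29
G :  0  1  0  1  0  1  0  1  0  1  2  3  2  3  2  3  2  3  2  3  0  1  0  1  0  1  0  1  0  1
P-positions are exactly the n with G(n) = 0.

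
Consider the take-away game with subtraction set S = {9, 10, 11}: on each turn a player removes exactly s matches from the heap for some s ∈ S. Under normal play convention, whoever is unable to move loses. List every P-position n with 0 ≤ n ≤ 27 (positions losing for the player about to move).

0, 1, 2, 3, 4, 5, 6, 7, 8, 20, 21, 22, 23, 24, 25, 26, 27

n :  0  1  2  3  4  5  6  7  8  9 10 11 12 13 14 15 16 17 18 19 20 21 22 23 24 25 26 27
G :  0  0  0  0  0  0  0  0  0  1  1  1  1  1  1  1  1  1  2  2  0  0  0  0  0  0  0  0
P-positions are exactly the n with G(n) = 0.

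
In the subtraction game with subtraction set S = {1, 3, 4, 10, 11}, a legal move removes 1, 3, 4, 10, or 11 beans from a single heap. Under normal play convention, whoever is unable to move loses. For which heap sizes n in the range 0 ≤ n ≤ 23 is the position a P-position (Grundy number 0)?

G(0) = 0
G(1) = mex{0} = 1
G(2) = mex{1} = 0
G(3) = mex{0,0} = 1
G(4) = mex{1,1,0} = 2
G(5) = mex{2,0,1} = 3
G(6) = mex{3,1,0} = 2
G(7) = mex{2,2,1} = 0
G(8) = mex{0,3,2} = 1
G(9) = mex{1,2,3} = 0
G(10) = mex{0,0,2,0} = 1
G(11) = mex{1,1,0,1,0} = 2
G(12) = mex{2,0,1,0,1} = 3
G(13) = mex{3,1,0,1,0} = 2
G(14) = mex{2,2,1,2,1} = 0
G(15) = mex{0,3,2,3,2} = 1
G(16) = mex{1,2,3,2,3} = 0
G(17) = mex{0,0,2,0,2} = 1
G(18) = mex{1,1,0,1,0} = 2
G(19) = mex{2,0,1,0,1} = 3
G(20) = mex{3,1,0,1,0} = 2
G(21) = mex{2,2,1,2,1} = 0
G(22) = mex{0,3,2,3,2} = 1
G(23) = mex{1,2,3,2,3} = 0
P-positions are exactly the n with G(n) = 0.

0, 2, 7, 9, 14, 16, 21, 23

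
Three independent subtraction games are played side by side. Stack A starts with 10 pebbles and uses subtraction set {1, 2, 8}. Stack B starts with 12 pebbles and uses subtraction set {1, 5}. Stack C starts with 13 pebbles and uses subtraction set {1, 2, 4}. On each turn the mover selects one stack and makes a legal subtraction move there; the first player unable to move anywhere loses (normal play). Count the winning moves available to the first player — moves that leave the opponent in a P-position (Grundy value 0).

Stack A, S = {1, 2, 8}:
G(0) = 0
G(1) = mex{0} = 1
G(2) = mex{1,0} = 2
G(3) = mex{2,1} = 0
G(4) = mex{0,2} = 1
G(5) = mex{1,0} = 2
G(6) = mex{2,1} = 0
G(7) = mex{0,2} = 1
G(8) = mex{1,0,0} = 2
G(9) = mex{2,1,1} = 0
G(10) = mex{0,2,2} = 1
G_A(10) = 1.
Stack B, S = {1, 5}:
G(0) = 0
G(1) = mex{0} = 1
G(2) = mex{1} = 0
G(3) = mex{0} = 1
G(4) = mex{1} = 0
G(5) = mex{0,0} = 1
G(6) = mex{1,1} = 0
G(7) = mex{0,0} = 1
G(8) = mex{1,1} = 0
G(9) = mex{0,0} = 1
G(10) = mex{1,1} = 0
G(11) = mex{0,0} = 1
G(12) = mex{1,1} = 0
G_B(12) = 0.
Stack C, S = {1, 2, 4}:
G(0) = 0
G(1) = mex{0} = 1
G(2) = mex{1,0} = 2
G(3) = mex{2,1} = 0
G(4) = mex{0,2,0} = 1
G(5) = mex{1,0,1} = 2
G(6) = mex{2,1,2} = 0
G(7) = mex{0,2,0} = 1
G(8) = mex{1,0,1} = 2
G(9) = mex{2,1,2} = 0
G(10) = mex{0,2,0} = 1
G(11) = mex{1,0,1} = 2
G(12) = mex{2,1,2} = 0
G(13) = mex{0,2,0} = 1
G_C(13) = 1.
Combined Grundy value = 1 ⊕ 0 ⊕ 1 = 0.
A winning move leaves total XOR = 0, i.e. changes one component's Grundy value g to g ⊕ X where X is the current total.
Stack A: target g' = 1⊕0 = 1, but every legal move changes the Grundy value (mex property), so 0 moves.
Stack B: target g' = 0⊕0 = 0, but every legal move changes the Grundy value (mex property), so 0 moves.
Stack C: target g' = 1⊕0 = 1, but every legal move changes the Grundy value (mex property), so 0 moves.

0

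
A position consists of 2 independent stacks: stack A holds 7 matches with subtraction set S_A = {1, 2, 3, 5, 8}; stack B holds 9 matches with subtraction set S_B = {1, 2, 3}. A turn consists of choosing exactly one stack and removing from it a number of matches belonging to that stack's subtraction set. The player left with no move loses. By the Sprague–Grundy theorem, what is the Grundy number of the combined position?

2

Stack A, S = {1, 2, 3, 5, 8}:
G(0) = 0
G(1) = mex{0} = 1
G(2) = mex{1,0} = 2
G(3) = mex{2,1,0} = 3
G(4) = mex{3,2,1} = 0
G(5) = mex{0,3,2,0} = 1
G(6) = mex{1,0,3,1} = 2
G(7) = mex{2,1,0,2} = 3
G_A(7) = 3.
Stack B, S = {1, 2, 3}:
G(0) = 0
G(1) = mex{0} = 1
G(2) = mex{1,0} = 2
G(3) = mex{2,1,0} = 3
G(4) = mex{3,2,1} = 0
G(5) = mex{0,3,2} = 1
G(6) = mex{1,0,3} = 2
G(7) = mex{2,1,0} = 3
G(8) = mex{3,2,1} = 0
G(9) = mex{0,3,2} = 1
G_B(9) = 1.
Combined Grundy value = 3 ⊕ 1 = 2.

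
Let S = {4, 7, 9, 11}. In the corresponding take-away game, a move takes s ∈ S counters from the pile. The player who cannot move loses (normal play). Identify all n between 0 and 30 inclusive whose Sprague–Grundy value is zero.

n :  0  1  2  3  4  5  6  7  8  9 10 11 12 13 14 15 16 17 18 19 20 21 22 23 24 25 26 27 28 29 30
G :  0  0  0  0  1  1  1  1  2  2  2  2  3  3  3  0  0  0  0  1  1  1  1  2  2  2  2  3  3  3  0
P-positions are exactly the n with G(n) = 0.

0, 1, 2, 3, 15, 16, 17, 18, 30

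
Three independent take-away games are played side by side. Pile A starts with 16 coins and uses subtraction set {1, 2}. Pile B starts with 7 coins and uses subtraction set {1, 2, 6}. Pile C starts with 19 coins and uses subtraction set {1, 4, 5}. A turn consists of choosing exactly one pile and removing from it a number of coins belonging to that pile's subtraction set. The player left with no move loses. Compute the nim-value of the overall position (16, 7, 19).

0

Pile A, S = {1, 2}:
G(0) = 0
G(1) = mex{0} = 1
G(2) = mex{1,0} = 2
G(3) = mex{2,1} = 0
G(4) = mex{0,2} = 1
G(5) = mex{1,0} = 2
G(6) = mex{2,1} = 0
G(7) = mex{0,2} = 1
G(8) = mex{1,0} = 2
G(9) = mex{2,1} = 0
G(10) = mex{0,2} = 1
G(11) = mex{1,0} = 2
G(12) = mex{2,1} = 0
G(13) = mex{0,2} = 1
G(14) = mex{1,0} = 2
G(15) = mex{2,1} = 0
G(16) = mex{0,2} = 1
G_A(16) = 1.
Pile B, S = {1, 2, 6}:
G(0) = 0
G(1) = mex{0} = 1
G(2) = mex{1,0} = 2
G(3) = mex{2,1} = 0
G(4) = mex{0,2} = 1
G(5) = mex{1,0} = 2
G(6) = mex{2,1,0} = 3
G(7) = mex{3,2,1} = 0
G_B(7) = 0.
Pile C, S = {1, 4, 5}:
n :  0  1  2  3  4  5  6  7  8  9 10 11 12 13 14 15 16 17 18 19
G :  0  1  0  1  2  3  2  3  0  1  0  1  2  3  2  3  0  1  0  1
G_C(19) = 1.
Combined Grundy value = 1 ⊕ 0 ⊕ 1 = 0.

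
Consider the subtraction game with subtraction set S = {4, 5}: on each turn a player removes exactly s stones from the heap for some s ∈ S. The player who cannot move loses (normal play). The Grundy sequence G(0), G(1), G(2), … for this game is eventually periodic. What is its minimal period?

n :  0  1  2  3  4  5  6  7  8  9 10 11 12 13 14 15 16 17 18 19
G :  0  0  0  0  1  1  1  1  2  0  0  0  0  1  1  1  1  2  0  0
G(n+9) = G(n) holds for n = 0,…,4 (a full window of length max(S) = 5), so the sequence is purely periodic with period 9.

9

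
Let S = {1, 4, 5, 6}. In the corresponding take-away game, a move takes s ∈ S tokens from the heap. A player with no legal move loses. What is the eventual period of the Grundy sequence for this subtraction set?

9

n :  0  1  2  3  4  5  6  7  8  9 10 11 12 13 14 15 16 17 18 19
G :  0  1  0  1  2  3  2  3  4  0  1  0  1  2  3  2  3  4  0  1
G(n+9) = G(n) holds for n = 0,…,5 (a full window of length max(S) = 6), so the sequence is purely periodic with period 9.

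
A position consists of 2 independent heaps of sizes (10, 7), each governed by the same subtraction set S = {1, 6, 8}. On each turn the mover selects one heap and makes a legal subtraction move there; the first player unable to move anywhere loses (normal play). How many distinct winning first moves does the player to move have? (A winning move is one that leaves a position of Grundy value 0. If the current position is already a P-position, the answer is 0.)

4

All heaps use S = {1, 6, 8}:
n :  0  1  2  3  4  5  6  7  8  9 10
G :  0  1  0  1  0  1  2  0  1  0  1
Heap A: G(10) = 1.
Heap B: G(7) = 0.
Combined Grundy value = 1 ⊕ 0 = 1.
A winning move leaves total XOR = 0, i.e. changes one component's Grundy value g to g ⊕ X where X is the current total.
Heap A: need g' = 1⊕1 = 0. Options: 10−1→G=0, 10−6→G=0, 10−8→G=0. Hits: 3.
Heap B: need g' = 0⊕1 = 1. Options: 7−1→G=2, 7−6→G=1. Hits: 1.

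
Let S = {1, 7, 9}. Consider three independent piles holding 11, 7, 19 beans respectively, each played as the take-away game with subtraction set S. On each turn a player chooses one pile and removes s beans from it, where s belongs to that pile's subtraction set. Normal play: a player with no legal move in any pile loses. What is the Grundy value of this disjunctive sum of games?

1

All piles use S = {1, 7, 9}:
n :  0  1  2  3  4  5  6  7  8  9 10 11 12 13 14 15 16 17 18 19
G :  0  1  0  1  0  1  0  1  0  1  0  1  0  1  0  1  0  1  0  1
Pile A: G(11) = 1.
Pile B: G(7) = 1.
Pile C: G(19) = 1.
Combined Grundy value = 1 ⊕ 1 ⊕ 1 = 1.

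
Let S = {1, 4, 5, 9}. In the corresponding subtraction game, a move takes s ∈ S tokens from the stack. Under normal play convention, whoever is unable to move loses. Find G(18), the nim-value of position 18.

0

G(0) = 0
G(1) = mex{0} = 1
G(2) = mex{1} = 0
G(3) = mex{0} = 1
G(4) = mex{1,0} = 2
G(5) = mex{2,1,0} = 3
G(6) = mex{3,0,1} = 2
G(7) = mex{2,1,0} = 3
G(8) = mex{3,2,1} = 0
G(9) = mex{0,3,2,0} = 1
G(10) = mex{1,2,3,1} = 0
G(11) = mex{0,3,2,0} = 1
G(12) = mex{1,0,3,1} = 2
G(13) = mex{2,1,0,2} = 3
G(14) = mex{3,0,1,3} = 2
G(15) = mex{2,1,0,2} = 3
G(16) = mex{3,2,1,3} = 0
G(17) = mex{0,3,2,0} = 1
G(18) = mex{1,2,3,1} = 0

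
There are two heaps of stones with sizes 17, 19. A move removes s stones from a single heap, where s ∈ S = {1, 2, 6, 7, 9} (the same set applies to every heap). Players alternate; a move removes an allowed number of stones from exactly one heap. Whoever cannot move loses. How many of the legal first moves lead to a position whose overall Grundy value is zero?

All heaps use S = {1, 2, 6, 7, 9}:
G(0) = 0
G(1) = mex{0} = 1
G(2) = mex{1,0} = 2
G(3) = mex{2,1} = 0
G(4) = mex{0,2} = 1
G(5) = mex{1,0} = 2
G(6) = mex{2,1,0} = 3
G(7) = mex{3,2,1,0} = 4
G(8) = mex{4,3,2,1} = 0
G(9) = mex{0,4,0,2,0} = 1
G(10) = mex{1,0,1,0,1} = 2
G(11) = mex{2,1,2,1,2} = 0
G(12) = mex{0,2,3,2,0} = 1
G(13) = mex{1,0,4,3,1} = 2
G(14) = mex{2,1,0,4,2} = 3
G(15) = mex{3,2,1,0,3} = 4
G(16) = mex{4,3,2,1,4} = 0
G(17) = mex{0,4,0,2,0} = 1
G(18) = mex{1,0,1,0,1} = 2
G(19) = mex{2,1,2,1,2} = 0
Heap A: G(17) = 1.
Heap B: G(19) = 0.
Combined Grundy value = 1 ⊕ 0 = 1.
A winning move leaves total XOR = 0, i.e. changes one component's Grundy value g to g ⊕ X where X is the current total.
Heap A: need g' = 1⊕1 = 0. Options: 17−1→G=0, 17−2→G=4, 17−6→G=0, 17−7→G=2, 17−9→G=0. Hits: 3.
Heap B: need g' = 0⊕1 = 1. Options: 19−1→G=2, 19−2→G=1, 19−6→G=2, 19−7→G=1, 19−9→G=2. Hits: 2.

5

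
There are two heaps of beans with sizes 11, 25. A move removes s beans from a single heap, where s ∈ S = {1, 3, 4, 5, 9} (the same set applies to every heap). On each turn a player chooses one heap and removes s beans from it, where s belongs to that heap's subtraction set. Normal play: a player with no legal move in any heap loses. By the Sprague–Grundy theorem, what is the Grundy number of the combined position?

0

All heaps use S = {1, 3, 4, 5, 9}:
n :  0  1  2  3  4  5  6  7  8  9 10 11 12 13 14 15 16 17 18 19 20 21 22 23 24 25
G :  0  1  0  1  2  3  2  3  0  1  0  1  2  3  2  3  0  1  0  1  2  3  2  3  0  1
Heap A: G(11) = 1.
Heap B: G(25) = 1.
Combined Grundy value = 1 ⊕ 1 = 0.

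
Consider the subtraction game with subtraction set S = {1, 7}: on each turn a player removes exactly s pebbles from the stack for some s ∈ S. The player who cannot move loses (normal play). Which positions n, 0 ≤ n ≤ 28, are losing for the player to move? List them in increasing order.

G(0) = 0
G(1) = mex{0} = 1
G(2) = mex{1} = 0
G(3) = mex{0} = 1
G(4) = mex{1} = 0
G(5) = mex{0} = 1
G(6) = mex{1} = 0
G(7) = mex{0,0} = 1
G(8) = mex{1,1} = 0
G(9) = mex{0,0} = 1
G(10) = mex{1,1} = 0
G(11) = mex{0,0} = 1
G(12) = mex{1,1} = 0
G(13) = mex{0,0} = 1
G(14) = mex{1,1} = 0
G(15) = mex{0,0} = 1
G(16) = mex{1,1} = 0
G(17) = mex{0,0} = 1
G(18) = mex{1,1} = 0
G(19) = mex{0,0} = 1
G(20) = mex{1,1} = 0
G(21) = mex{0,0} = 1
G(22) = mex{1,1} = 0
G(23) = mex{0,0} = 1
G(24) = mex{1,1} = 0
G(25) = mex{0,0} = 1
G(26) = mex{1,1} = 0
G(27) = mex{0,0} = 1
G(28) = mex{1,1} = 0
P-positions are exactly the n with G(n) = 0.

0, 2, 4, 6, 8, 10, 12, 14, 16, 18, 20, 22, 24, 26, 28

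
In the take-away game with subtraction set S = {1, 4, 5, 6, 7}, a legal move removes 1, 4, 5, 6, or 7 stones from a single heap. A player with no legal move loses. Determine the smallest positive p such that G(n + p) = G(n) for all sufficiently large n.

10

G(0) = 0
G(1) = mex{0} = 1
G(2) = mex{1} = 0
G(3) = mex{0} = 1
G(4) = mex{1,0} = 2
G(5) = mex{2,1,0} = 3
G(6) = mex{3,0,1,0} = 2
G(7) = mex{2,1,0,1,0} = 3
G(8) = mex{3,2,1,0,1} = 4
G(9) = mex{4,3,2,1,0} = 5
G(10) = mex{5,2,3,2,1} = 0
G(11) = mex{0,3,2,3,2} = 1
G(12) = mex{1,4,3,2,3} = 0
G(13) = mex{0,5,4,3,2} = 1
G(14) = mex{1,0,5,4,3} = 2
G(15) = mex{2,1,0,5,4} = 3
G(16) = mex{3,0,1,0,5} = 2
G(17) = mex{2,1,0,1,0} = 3
G(18) = mex{3,2,1,0,1} = 4
G(19) = mex{4,3,2,1,0} = 5
G(20) = mex{5,2,3,2,1} = 0
G(21) = mex{0,3,2,3,2} = 1
G(n+10) = G(n) holds for n = 0,…,6 (a full window of length max(S) = 7), so the sequence is purely periodic with period 10.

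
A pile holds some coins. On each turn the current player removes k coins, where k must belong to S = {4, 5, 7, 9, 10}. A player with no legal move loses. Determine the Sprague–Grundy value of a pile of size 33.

1

G(0) = 0
G(1) = mex{} = 0
G(2) = mex{} = 0
G(3) = mex{} = 0
G(4) = mex{0} = 1
G(5) = mex{0,0} = 1
G(6) = mex{0,0} = 1
G(7) = mex{0,0,0} = 1
G(8) = mex{1,0,0} = 2
G(9) = mex{1,1,0,0} = 2
G(10) = mex{1,1,0,0,0} = 2
G(11) = mex{1,1,1,0,0} = 2
G(12) = mex{2,1,1,0,0} = 3
G(13) = mex{2,2,1,1,0} = 3
G(14) = mex{2,2,1,1,1} = 0
G(15) = mex{2,2,2,1,1} = 0
G(16) = mex{3,2,2,1,1} = 0
G(17) = mex{3,3,2,2,1} = 0
G(18) = mex{0,3,2,2,2} = 1
G(19) = mex{0,0,3,2,2} = 1
G(20) = mex{0,0,3,2,2} = 1
G(21) = mex{0,0,0,3,2} = 1
G(22) = mex{1,0,0,3,3} = 2
G(23) = mex{1,1,0,0,3} = 2
G(24) = mex{1,1,0,0,0} = 2
G(25) = mex{1,1,1,0,0} = 2
G(26) = mex{2,1,1,0,0} = 3
G(27) = mex{2,2,1,1,0} = 3
G(28) = mex{2,2,1,1,1} = 0
G(29) = mex{2,2,2,1,1} = 0
G(30) = mex{3,2,2,1,1} = 0
G(31) = mex{3,3,2,2,1} = 0
G(32) = mex{0,3,2,2,2} = 1
G(33) = mex{0,0,3,2,2} = 1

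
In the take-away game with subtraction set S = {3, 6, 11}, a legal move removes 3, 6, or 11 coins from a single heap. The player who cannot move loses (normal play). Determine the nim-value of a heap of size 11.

n :  0  1  2  3  4  5  6  7  8  9 10 11
G :  0  0  0  1  1  1  2  2  2  0  0  3

3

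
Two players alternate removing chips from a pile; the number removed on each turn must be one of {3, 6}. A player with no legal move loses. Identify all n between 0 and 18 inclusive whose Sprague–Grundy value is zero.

0, 1, 2, 9, 10, 11, 18

n :  0  1  2  3  4  5  6  7  8  9 10 11 12 13 14 15 16 17 18
G :  0  0  0  1  1  1  2  2  2  0  0  0  1  1  1  2  2  2  0
P-positions are exactly the n with G(n) = 0.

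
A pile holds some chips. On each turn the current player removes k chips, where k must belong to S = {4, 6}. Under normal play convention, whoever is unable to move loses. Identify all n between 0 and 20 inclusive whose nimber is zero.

0, 1, 2, 3, 10, 11, 12, 13, 20

G(0) = 0
G(1) = mex{} = 0
G(2) = mex{} = 0
G(3) = mex{} = 0
G(4) = mex{0} = 1
G(5) = mex{0} = 1
G(6) = mex{0,0} = 1
G(7) = mex{0,0} = 1
G(8) = mex{1,0} = 2
G(9) = mex{1,0} = 2
G(10) = mex{1,1} = 0
G(11) = mex{1,1} = 0
G(12) = mex{2,1} = 0
G(13) = mex{2,1} = 0
G(14) = mex{0,2} = 1
G(15) = mex{0,2} = 1
G(16) = mex{0,0} = 1
G(17) = mex{0,0} = 1
G(18) = mex{1,0} = 2
G(19) = mex{1,0} = 2
G(20) = mex{1,1} = 0
P-positions are exactly the n with G(n) = 0.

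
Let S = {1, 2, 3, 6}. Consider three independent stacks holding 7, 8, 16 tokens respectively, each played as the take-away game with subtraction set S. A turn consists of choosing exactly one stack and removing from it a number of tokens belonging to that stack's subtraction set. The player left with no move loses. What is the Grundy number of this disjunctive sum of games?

3

All stacks use S = {1, 2, 3, 6}:
G(0) = 0
G(1) = mex{0} = 1
G(2) = mex{1,0} = 2
G(3) = mex{2,1,0} = 3
G(4) = mex{3,2,1} = 0
G(5) = mex{0,3,2} = 1
G(6) = mex{1,0,3,0} = 2
G(7) = mex{2,1,0,1} = 3
G(8) = mex{3,2,1,2} = 0
G(9) = mex{0,3,2,3} = 1
G(10) = mex{1,0,3,0} = 2
G(11) = mex{2,1,0,1} = 3
G(12) = mex{3,2,1,2} = 0
G(13) = mex{0,3,2,3} = 1
G(14) = mex{1,0,3,0} = 2
G(15) = mex{2,1,0,1} = 3
G(16) = mex{3,2,1,2} = 0
Stack A: G(7) = 3.
Stack B: G(8) = 0.
Stack C: G(16) = 0.
Combined Grundy value = 3 ⊕ 0 ⊕ 0 = 3.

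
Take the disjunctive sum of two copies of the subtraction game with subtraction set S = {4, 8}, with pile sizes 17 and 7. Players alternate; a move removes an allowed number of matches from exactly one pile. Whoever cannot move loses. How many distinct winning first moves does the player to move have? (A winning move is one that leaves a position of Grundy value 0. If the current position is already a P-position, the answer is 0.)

All piles use S = {4, 8}:
G(0) = 0
G(1) = mex{} = 0
G(2) = mex{} = 0
G(3) = mex{} = 0
G(4) = mex{0} = 1
G(5) = mex{0} = 1
G(6) = mex{0} = 1
G(7) = mex{0} = 1
G(8) = mex{1,0} = 2
G(9) = mex{1,0} = 2
G(10) = mex{1,0} = 2
G(11) = mex{1,0} = 2
G(12) = mex{2,1} = 0
G(13) = mex{2,1} = 0
G(14) = mex{2,1} = 0
G(15) = mex{2,1} = 0
G(16) = mex{0,2} = 1
G(17) = mex{0,2} = 1
Pile A: G(17) = 1.
Pile B: G(7) = 1.
Combined Grundy value = 1 ⊕ 1 = 0.
A winning move leaves total XOR = 0, i.e. changes one component's Grundy value g to g ⊕ X where X is the current total.
Pile A: target g' = 1⊕0 = 1, but every legal move changes the Grundy value (mex property), so 0 moves.
Pile B: target g' = 1⊕0 = 1, but every legal move changes the Grundy value (mex property), so 0 moves.

0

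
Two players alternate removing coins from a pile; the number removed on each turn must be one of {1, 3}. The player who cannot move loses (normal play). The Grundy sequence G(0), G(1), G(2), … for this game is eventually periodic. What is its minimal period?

2

n :  0  1  2  3  4  5  6  7  8  9 10 11 12 13 14
G :  0  1  0  1  0  1  0  1  0  1  0  1  0  1  0
G(n+2) = G(n) holds for n = 0,…,2 (a full window of length max(S) = 3), so the sequence is purely periodic with period 2.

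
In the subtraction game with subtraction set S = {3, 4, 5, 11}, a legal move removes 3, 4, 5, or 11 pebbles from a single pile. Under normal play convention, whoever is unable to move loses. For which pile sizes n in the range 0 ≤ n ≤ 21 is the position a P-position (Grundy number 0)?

n :  0  1  2  3  4  5  6  7  8  9 10 11 12 13 14 15 16 17 18 19 20 21
G :  0  0  0  1  1  1  2  2  0  0  0  1  1  1  2  2  0  0  0  1  1  1
P-positions are exactly the n with G(n) = 0.

0, 1, 2, 8, 9, 10, 16, 17, 18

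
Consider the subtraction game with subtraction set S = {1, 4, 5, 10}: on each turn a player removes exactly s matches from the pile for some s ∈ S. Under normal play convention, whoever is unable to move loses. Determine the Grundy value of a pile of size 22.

2

G(0) = 0
G(1) = mex{0} = 1
G(2) = mex{1} = 0
G(3) = mex{0} = 1
G(4) = mex{1,0} = 2
G(5) = mex{2,1,0} = 3
G(6) = mex{3,0,1} = 2
G(7) = mex{2,1,0} = 3
G(8) = mex{3,2,1} = 0
G(9) = mex{0,3,2} = 1
G(10) = mex{1,2,3,0} = 4
G(11) = mex{4,3,2,1} = 0
G(12) = mex{0,0,3,0} = 1
G(13) = mex{1,1,0,1} = 2
G(14) = mex{2,4,1,2} = 0
G(15) = mex{0,0,4,3} = 1
G(16) = mex{1,1,0,2} = 3
G(17) = mex{3,2,1,3} = 0
G(18) = mex{0,0,2,0} = 1
G(19) = mex{1,1,0,1} = 2
G(20) = mex{2,3,1,4} = 0
G(21) = mex{0,0,3,0} = 1
G(22) = mex{1,1,0,1} = 2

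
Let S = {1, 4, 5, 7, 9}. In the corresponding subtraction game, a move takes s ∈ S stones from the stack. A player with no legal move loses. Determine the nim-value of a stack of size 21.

n :  0  1  2  3  4  5  6  7  8  9 10 11 12 13 14 15 16 17 18 19 20 21
G :  0  1  0  1  2  3  2  3  0  1  0  1  2  3  2  3  0  1  0  1  2  3

3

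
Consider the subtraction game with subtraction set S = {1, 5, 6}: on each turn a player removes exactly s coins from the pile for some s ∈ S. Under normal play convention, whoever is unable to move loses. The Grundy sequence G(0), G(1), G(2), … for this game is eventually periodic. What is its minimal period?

11

G(0) = 0
G(1) = mex{0} = 1
G(2) = mex{1} = 0
G(3) = mex{0} = 1
G(4) = mex{1} = 0
G(5) = mex{0,0} = 1
G(6) = mex{1,1,0} = 2
G(7) = mex{2,0,1} = 3
G(8) = mex{3,1,0} = 2
G(9) = mex{2,0,1} = 3
G(10) = mex{3,1,0} = 2
G(11) = mex{2,2,1} = 0
G(12) = mex{0,3,2} = 1
G(13) = mex{1,2,3} = 0
G(14) = mex{0,3,2} = 1
G(15) = mex{1,2,3} = 0
G(16) = mex{0,0,2} = 1
G(17) = mex{1,1,0} = 2
G(18) = mex{2,0,1} = 3
G(19) = mex{3,1,0} = 2
G(20) = mex{2,0,1} = 3
G(21) = mex{3,1,0} = 2
G(22) = mex{2,2,1} = 0
G(23) = mex{0,3,2} = 1
G(n+11) = G(n) holds for n = 0,…,5 (a full window of length max(S) = 6), so the sequence is purely periodic with period 11.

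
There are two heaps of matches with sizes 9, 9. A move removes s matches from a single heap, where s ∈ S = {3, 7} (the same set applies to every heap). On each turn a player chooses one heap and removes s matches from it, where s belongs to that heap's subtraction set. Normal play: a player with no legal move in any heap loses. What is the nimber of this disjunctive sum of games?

All heaps use S = {3, 7}:
G(0) = 0
G(1) = mex{} = 0
G(2) = mex{} = 0
G(3) = mex{0} = 1
G(4) = mex{0} = 1
G(5) = mex{0} = 1
G(6) = mex{1} = 0
G(7) = mex{1,0} = 2
G(8) = mex{1,0} = 2
G(9) = mex{0,0} = 1
Heap A: G(9) = 1.
Heap B: G(9) = 1.
Combined Grundy value = 1 ⊕ 1 = 0.

0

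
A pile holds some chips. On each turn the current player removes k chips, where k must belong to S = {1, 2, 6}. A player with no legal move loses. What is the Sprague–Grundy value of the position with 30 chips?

2

n :  0  1  2  3  4  5  6  7  8  9 10 11 12 13 14 15 16 17 18 19 20 21 22 23 24 25 26 27 28 29 30
G :  0  1  2  0  1  2  3  0  1  2  0  1  2  3  0  1  2  0  1  2  3  0  1  2  0  1  2  3  0  1  2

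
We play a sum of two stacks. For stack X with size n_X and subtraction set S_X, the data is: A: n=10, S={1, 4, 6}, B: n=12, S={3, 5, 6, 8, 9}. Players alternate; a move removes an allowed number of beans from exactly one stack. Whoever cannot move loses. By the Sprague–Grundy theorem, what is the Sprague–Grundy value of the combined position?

Stack A, S = {1, 4, 6}:
n :  0  1  2  3  4  5  6  7  8  9 10
G :  0  1  0  1  2  0  1  0  1  2  0
G_A(10) = 0.
Stack B, S = {3, 5, 6, 8, 9}:
n :  0  1  2  3  4  5  6  7  8  9 10 11 12
G :  0  0  0  1  1  1  2  2  2  3  3  3  0
G_B(12) = 0.
Combined Grundy value = 0 ⊕ 0 = 0.

0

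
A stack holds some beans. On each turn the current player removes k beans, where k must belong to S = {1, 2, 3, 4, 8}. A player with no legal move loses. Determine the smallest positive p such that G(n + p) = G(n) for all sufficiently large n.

n :  0  1  2  3  4  5  6  7  8  9 10 11 12 13 14
G :  0  1  2  3  4  0  1  2  3  4  0  1  2  3  4
G(n+5) = G(n) holds for n = 0,…,7 (a full window of length max(S) = 8), so the sequence is purely periodic with period 5.

5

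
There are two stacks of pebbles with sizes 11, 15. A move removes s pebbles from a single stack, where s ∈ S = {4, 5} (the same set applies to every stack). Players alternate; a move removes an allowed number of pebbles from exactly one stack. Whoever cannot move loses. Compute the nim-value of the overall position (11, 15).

All stacks use S = {4, 5}:
G(0) = 0
G(1) = mex{} = 0
G(2) = mex{} = 0
G(3) = mex{} = 0
G(4) = mex{0} = 1
G(5) = mex{0,0} = 1
G(6) = mex{0,0} = 1
G(7) = mex{0,0} = 1
G(8) = mex{1,0} = 2
G(9) = mex{1,1} = 0
G(10) = mex{1,1} = 0
G(11) = mex{1,1} = 0
G(12) = mex{2,1} = 0
G(13) = mex{0,2} = 1
G(14) = mex{0,0} = 1
G(15) = mex{0,0} = 1
Stack A: G(11) = 0.
Stack B: G(15) = 1.
Combined Grundy value = 0 ⊕ 1 = 1.

1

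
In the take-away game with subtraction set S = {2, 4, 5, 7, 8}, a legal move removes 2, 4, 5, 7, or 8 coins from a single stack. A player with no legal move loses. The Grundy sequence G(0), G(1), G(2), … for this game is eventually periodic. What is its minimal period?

10

G(0) = 0
G(1) = mex{} = 0
G(2) = mex{0} = 1
G(3) = mex{0} = 1
G(4) = mex{1,0} = 2
G(5) = mex{1,0,0} = 2
G(6) = mex{2,1,0} = 3
G(7) = mex{2,1,1,0} = 3
G(8) = mex{3,2,1,0,0} = 4
G(9) = mex{3,2,2,1,0} = 4
G(10) = mex{4,3,2,1,1} = 0
G(11) = mex{4,3,3,2,1} = 0
G(12) = mex{0,4,3,2,2} = 1
G(13) = mex{0,4,4,3,2} = 1
G(14) = mex{1,0,4,3,3} = 2
G(15) = mex{1,0,0,4,3} = 2
G(16) = mex{2,1,0,4,4} = 3
G(17) = mex{2,1,1,0,4} = 3
G(18) = mex{3,2,1,0,0} = 4
G(19) = mex{3,2,2,1,0} = 4
G(20) = mex{4,3,2,1,1} = 0
G(21) = mex{4,3,3,2,1} = 0
G(n+10) = G(n) holds for n = 0,…,7 (a full window of length max(S) = 8), so the sequence is purely periodic with period 10.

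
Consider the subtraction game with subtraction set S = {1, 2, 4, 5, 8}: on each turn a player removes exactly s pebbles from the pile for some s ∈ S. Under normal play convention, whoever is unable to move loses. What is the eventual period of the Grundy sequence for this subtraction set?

G(0) = 0
G(1) = mex{0} = 1
G(2) = mex{1,0} = 2
G(3) = mex{2,1} = 0
G(4) = mex{0,2,0} = 1
G(5) = mex{1,0,1,0} = 2
G(6) = mex{2,1,2,1} = 0
G(7) = mex{0,2,0,2} = 1
G(8) = mex{1,0,1,0,0} = 2
G(9) = mex{2,1,2,1,1} = 0
G(10) = mex{0,2,0,2,2} = 1
G(11) = mex{1,0,1,0,0} = 2
G(12) = mex{2,1,2,1,1} = 0
G(13) = mex{0,2,0,2,2} = 1
G(14) = mex{1,0,1,0,0} = 2
G(n+3) = G(n) holds for n = 0,…,7 (a full window of length max(S) = 8), so the sequence is purely periodic with period 3.

3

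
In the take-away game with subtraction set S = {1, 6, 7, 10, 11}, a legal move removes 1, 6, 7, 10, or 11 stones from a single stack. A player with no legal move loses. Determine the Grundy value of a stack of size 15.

5

G(0) = 0
G(1) = mex{0} = 1
G(2) = mex{1} = 0
G(3) = mex{0} = 1
G(4) = mex{1} = 0
G(5) = mex{0} = 1
G(6) = mex{1,0} = 2
G(7) = mex{2,1,0} = 3
G(8) = mex{3,0,1} = 2
G(9) = mex{2,1,0} = 3
G(10) = mex{3,0,1,0} = 2
G(11) = mex{2,1,0,1,0} = 3
G(12) = mex{3,2,1,0,1} = 4
G(13) = mex{4,3,2,1,0} = 5
G(14) = mex{5,2,3,0,1} = 4
G(15) = mex{4,3,2,1,0} = 5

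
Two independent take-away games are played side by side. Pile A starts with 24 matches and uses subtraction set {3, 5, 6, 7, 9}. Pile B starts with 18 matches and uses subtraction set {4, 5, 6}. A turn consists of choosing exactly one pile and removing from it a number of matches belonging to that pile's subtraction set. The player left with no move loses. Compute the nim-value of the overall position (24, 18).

2

Pile A, S = {3, 5, 6, 7, 9}:
G(0) = 0
G(1) = mex{} = 0
G(2) = mex{} = 0
G(3) = mex{0} = 1
G(4) = mex{0} = 1
G(5) = mex{0,0} = 1
G(6) = mex{1,0,0} = 2
G(7) = mex{1,0,0,0} = 2
G(8) = mex{1,1,0,0} = 2
G(9) = mex{2,1,1,0,0} = 3
G(10) = mex{2,1,1,1,0} = 3
G(11) = mex{2,2,1,1,0} = 3
G(12) = mex{3,2,2,1,1} = 0
G(13) = mex{3,2,2,2,1} = 0
G(14) = mex{3,3,2,2,1} = 0
G(15) = mex{0,3,3,2,2} = 1
G(16) = mex{0,3,3,3,2} = 1
G(17) = mex{0,0,3,3,2} = 1
G(18) = mex{1,0,0,3,3} = 2
G(19) = mex{1,0,0,0,3} = 2
G(20) = mex{1,1,0,0,3} = 2
G(21) = mex{2,1,1,0,0} = 3
G(22) = mex{2,1,1,1,0} = 3
G(23) = mex{2,2,1,1,0} = 3
G(24) = mex{3,2,2,1,1} = 0
G_A(24) = 0.
Pile B, S = {4, 5, 6}:
n :  0  1  2  3  4  5  6  7  8  9 10 11 12 13 14 15 16 17 18
G :  0  0  0  0  1  1  1  1  2  2  0  0  0  0  1  1  1  1  2
G_B(18) = 2.
Combined Grundy value = 0 ⊕ 2 = 2.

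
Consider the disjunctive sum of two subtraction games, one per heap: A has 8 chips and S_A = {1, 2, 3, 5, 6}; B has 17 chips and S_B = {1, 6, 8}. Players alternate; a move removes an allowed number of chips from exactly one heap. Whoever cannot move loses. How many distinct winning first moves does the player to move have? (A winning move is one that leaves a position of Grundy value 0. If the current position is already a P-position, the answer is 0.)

Heap A, S = {1, 2, 3, 5, 6}:
n : 0 1 2 3 4 5 6 7 8
G : 0 1 2 3 0 1 2 3 0
G_A(8) = 0.
Heap B, S = {1, 6, 8}:
n :  0  1  2  3  4  5  6  7  8  9 10 11 12 13 14 15 16 17
G :  0  1  0  1  0  1  2  0  1  0  1  0  1  2  0  1  0  1
G_B(17) = 1.
Combined Grundy value = 0 ⊕ 1 = 1.
A winning move leaves total XOR = 0, i.e. changes one component's Grundy value g to g ⊕ X where X is the current total.
Heap A: need g' = 0⊕1 = 1. Options: 8−1→G=3, 8−2→G=2, 8−3→G=1, 8−5→G=3, 8−6→G=2. Hits: 1.
Heap B: need g' = 1⊕1 = 0. Options: 17−1→G=0, 17−6→G=0, 17−8→G=0. Hits: 3.

4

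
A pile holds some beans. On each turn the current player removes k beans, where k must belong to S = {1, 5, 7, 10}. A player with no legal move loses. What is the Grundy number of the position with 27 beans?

n :  0  1  2  3  4  5  6  7  8  9 10 11 12 13 14 15 16 17 18 19 20 21 22 23 24 25 26 27
G :  0  1  0  1  0  1  0  1  0  1  2  3  2  3  2  3  2  0  1  0  1  0  1  0  1  0  1  2

2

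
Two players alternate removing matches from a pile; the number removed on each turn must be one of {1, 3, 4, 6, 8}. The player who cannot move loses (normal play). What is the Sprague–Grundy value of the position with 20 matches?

n :  0  1  2  3  4  5  6  7  8  9 10 11 12 13 14 15 16 17 18 19 20
G :  0  1  0  1  2  3  2  0  1  0  1  2  3  2  0  1  0  1  2  3  2

2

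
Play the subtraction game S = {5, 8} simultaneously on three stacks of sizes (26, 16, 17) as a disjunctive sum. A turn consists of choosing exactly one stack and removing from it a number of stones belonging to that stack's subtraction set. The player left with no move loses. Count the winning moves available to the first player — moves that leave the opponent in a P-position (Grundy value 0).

0

All stacks use S = {5, 8}:
n :  0  1  2  3  4  5  6  7  8  9 10 11 12 13 14 15 16 17 18 19 20 21 22 23 24 25 26
G :  0  0  0  0  0  1  1  1  1  1  2  2  2  0  0  0  0  0  1  1  1  1  1  2  2  2  0
Stack A: G(26) = 0.
Stack B: G(16) = 0.
Stack C: G(17) = 0.
Combined Grundy value = 0 ⊕ 0 ⊕ 0 = 0.
A winning move leaves total XOR = 0, i.e. changes one component's Grundy value g to g ⊕ X where X is the current total.
Stack A: target g' = 0⊕0 = 0, but every legal move changes the Grundy value (mex property), so 0 moves.
Stack B: target g' = 0⊕0 = 0, but every legal move changes the Grundy value (mex property), so 0 moves.
Stack C: target g' = 0⊕0 = 0, but every legal move changes the Grundy value (mex property), so 0 moves.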